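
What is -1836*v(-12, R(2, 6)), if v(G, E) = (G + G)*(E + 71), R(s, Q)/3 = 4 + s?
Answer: 3921696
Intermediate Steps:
R(s, Q) = 12 + 3*s (R(s, Q) = 3*(4 + s) = 12 + 3*s)
v(G, E) = 2*G*(71 + E) (v(G, E) = (2*G)*(71 + E) = 2*G*(71 + E))
-1836*v(-12, R(2, 6)) = -3672*(-12)*(71 + (12 + 3*2)) = -3672*(-12)*(71 + (12 + 6)) = -3672*(-12)*(71 + 18) = -3672*(-12)*89 = -1836*(-2136) = 3921696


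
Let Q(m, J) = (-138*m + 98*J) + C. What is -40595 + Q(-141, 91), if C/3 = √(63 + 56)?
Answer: -12219 + 3*√119 ≈ -12186.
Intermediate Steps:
C = 3*√119 (C = 3*√(63 + 56) = 3*√119 ≈ 32.726)
Q(m, J) = -138*m + 3*√119 + 98*J (Q(m, J) = (-138*m + 98*J) + 3*√119 = -138*m + 3*√119 + 98*J)
-40595 + Q(-141, 91) = -40595 + (-138*(-141) + 3*√119 + 98*91) = -40595 + (19458 + 3*√119 + 8918) = -40595 + (28376 + 3*√119) = -12219 + 3*√119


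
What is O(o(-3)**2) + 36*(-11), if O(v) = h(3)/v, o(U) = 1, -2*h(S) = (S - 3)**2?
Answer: -396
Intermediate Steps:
h(S) = -(-3 + S)**2/2 (h(S) = -(S - 3)**2/2 = -(-3 + S)**2/2)
O(v) = 0 (O(v) = (-(-3 + 3)**2/2)/v = (-1/2*0**2)/v = (-1/2*0)/v = 0/v = 0)
O(o(-3)**2) + 36*(-11) = 0 + 36*(-11) = 0 - 396 = -396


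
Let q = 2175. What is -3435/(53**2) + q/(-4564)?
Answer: -21786915/12820276 ≈ -1.6994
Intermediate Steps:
-3435/(53**2) + q/(-4564) = -3435/(53**2) + 2175/(-4564) = -3435/2809 + 2175*(-1/4564) = -3435*1/2809 - 2175/4564 = -3435/2809 - 2175/4564 = -21786915/12820276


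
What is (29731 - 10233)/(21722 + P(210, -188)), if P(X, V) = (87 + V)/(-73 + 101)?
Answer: 545944/608115 ≈ 0.89776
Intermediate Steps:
P(X, V) = 87/28 + V/28 (P(X, V) = (87 + V)/28 = (87 + V)*(1/28) = 87/28 + V/28)
(29731 - 10233)/(21722 + P(210, -188)) = (29731 - 10233)/(21722 + (87/28 + (1/28)*(-188))) = 19498/(21722 + (87/28 - 47/7)) = 19498/(21722 - 101/28) = 19498/(608115/28) = 19498*(28/608115) = 545944/608115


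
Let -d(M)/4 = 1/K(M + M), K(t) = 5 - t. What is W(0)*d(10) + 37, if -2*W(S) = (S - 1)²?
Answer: 553/15 ≈ 36.867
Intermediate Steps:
W(S) = -(-1 + S)²/2 (W(S) = -(S - 1)²/2 = -(-1 + S)²/2)
d(M) = -4/(5 - 2*M) (d(M) = -4/(5 - (M + M)) = -4/(5 - 2*M))
W(0)*d(10) + 37 = (-(-1 + 0)²/2)*(4/(-5 + 2*10)) + 37 = (-½*(-1)²)*(4/(-5 + 20)) + 37 = (-½*1)*(4/15) + 37 = -2/15 + 37 = 553/15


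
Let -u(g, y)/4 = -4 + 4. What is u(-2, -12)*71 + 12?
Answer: 12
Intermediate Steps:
u(g, y) = 0 (u(g, y) = -4*(-4 + 4) = -4*0 = 0)
u(-2, -12)*71 + 12 = 0*71 + 12 = 0 + 12 = 12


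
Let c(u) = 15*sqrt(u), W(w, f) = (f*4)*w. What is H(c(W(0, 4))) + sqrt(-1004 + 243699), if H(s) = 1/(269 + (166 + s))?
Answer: 1/435 + sqrt(242695) ≈ 492.64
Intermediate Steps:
W(w, f) = 4*f*w (W(w, f) = (4*f)*w = 4*f*w)
H(s) = 1/(435 + s)
H(c(W(0, 4))) + sqrt(-1004 + 243699) = 1/(435 + 15*sqrt(4*4*0)) + sqrt(-1004 + 243699) = 1/(435 + 15*sqrt(0)) + sqrt(242695) = 1/(435 + 15*0) + sqrt(242695) = 1/(435 + 0) + sqrt(242695) = 1/435 + sqrt(242695)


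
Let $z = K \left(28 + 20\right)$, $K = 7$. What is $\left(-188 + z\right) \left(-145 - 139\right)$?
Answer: $-42032$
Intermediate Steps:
$z = 336$ ($z = 7 \left(28 + 20\right) = 7 \cdot 48 = 336$)
$\left(-188 + z\right) \left(-145 - 139\right) = \left(-188 + 336\right) \left(-145 - 139\right) = 148 \left(-284\right) = -42032$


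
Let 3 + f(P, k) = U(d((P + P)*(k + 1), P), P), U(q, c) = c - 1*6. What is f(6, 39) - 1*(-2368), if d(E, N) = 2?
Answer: 2365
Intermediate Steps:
U(q, c) = -6 + c (U(q, c) = c - 6 = -6 + c)
f(P, k) = -9 + P (f(P, k) = -3 + (-6 + P) = -9 + P)
f(6, 39) - 1*(-2368) = (-9 + 6) - 1*(-2368) = -3 + 2368 = 2365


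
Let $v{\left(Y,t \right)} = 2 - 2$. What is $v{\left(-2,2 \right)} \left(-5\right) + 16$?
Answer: $16$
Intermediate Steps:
$v{\left(Y,t \right)} = 0$
$v{\left(-2,2 \right)} \left(-5\right) + 16 = 0 \left(-5\right) + 16 = 0 + 16 = 16$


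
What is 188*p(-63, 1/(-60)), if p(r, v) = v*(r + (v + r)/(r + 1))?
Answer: 10837213/55800 ≈ 194.22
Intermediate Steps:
p(r, v) = v*(r + (r + v)/(1 + r))
188*p(-63, 1/(-60)) = 188*((1/(-60) + (-63)² + 2*(-63))/((-60)*(1 - 63))) = 188*(-1/60*(-1/60 + 3969 - 126)/(-62)) = 188*(-1/60*(-1/62)*230579/60) = 188*(230579/223200) = 10837213/55800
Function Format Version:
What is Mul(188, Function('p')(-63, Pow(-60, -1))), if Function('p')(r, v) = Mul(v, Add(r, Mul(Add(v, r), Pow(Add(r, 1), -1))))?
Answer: Rational(10837213, 55800) ≈ 194.22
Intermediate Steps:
Function('p')(r, v) = Mul(v, Add(r, Mul(Pow(Add(1, r), -1), Add(r, v)))) (Function('p')(r, v) = Mul(v, Add(r, Mul(Add(r, v), Pow(Add(1, r), -1)))) = Mul(v, Add(r, Mul(Pow(Add(1, r), -1), Add(r, v)))))
Mul(188, Function('p')(-63, Pow(-60, -1))) = Mul(188, Mul(Pow(-60, -1), Pow(Add(1, -63), -1), Add(Pow(-60, -1), Pow(-63, 2), Mul(2, -63)))) = Mul(188, Mul(Rational(-1, 60), Pow(-62, -1), Add(Rational(-1, 60), 3969, -126))) = Mul(188, Mul(Rational(-1, 60), Rational(-1, 62), Rational(230579, 60))) = Mul(188, Rational(230579, 223200)) = Rational(10837213, 55800)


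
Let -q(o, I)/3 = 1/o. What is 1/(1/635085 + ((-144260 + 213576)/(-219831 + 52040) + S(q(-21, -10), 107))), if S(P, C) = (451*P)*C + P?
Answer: 8197042095/56507021942617 ≈ 0.00014506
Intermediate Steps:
q(o, I) = -3/o
S(P, C) = P + 451*C*P (S(P, C) = 451*C*P + P = P + 451*C*P)
1/(1/635085 + ((-144260 + 213576)/(-219831 + 52040) + S(q(-21, -10), 107))) = 1/(1/635085 + ((-144260 + 213576)/(-219831 + 52040) + (-3/(-21))*(1 + 451*107))) = 1/(1/635085 + (69316/(-167791) + (-3*(-1/21))*(1 + 48257))) = 1/(1/635085 + (69316*(-1/167791) + (1/7)*48258)) = 1/(1/635085 + (-5332/12907 + 6894)) = 1/(1/635085 + 88975526/12907) = 1/(56507021942617/8197042095) = 8197042095/56507021942617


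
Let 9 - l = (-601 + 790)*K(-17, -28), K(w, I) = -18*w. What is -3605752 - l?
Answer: -3547927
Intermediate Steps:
l = -57825 (l = 9 - (-601 + 790)*(-18*(-17)) = 9 - 189*306 = 9 - 1*57834 = 9 - 57834 = -57825)
-3605752 - l = -3605752 - 1*(-57825) = -3605752 + 57825 = -3547927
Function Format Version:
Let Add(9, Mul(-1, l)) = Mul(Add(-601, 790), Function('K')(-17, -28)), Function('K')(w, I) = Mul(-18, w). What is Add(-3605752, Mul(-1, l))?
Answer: -3547927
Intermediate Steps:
l = -57825 (l = Add(9, Mul(-1, Mul(Add(-601, 790), Mul(-18, -17)))) = Add(9, Mul(-1, Mul(189, 306))) = Add(9, Mul(-1, 57834)) = Add(9, -57834) = -57825)
Add(-3605752, Mul(-1, l)) = Add(-3605752, Mul(-1, -57825)) = Add(-3605752, 57825) = -3547927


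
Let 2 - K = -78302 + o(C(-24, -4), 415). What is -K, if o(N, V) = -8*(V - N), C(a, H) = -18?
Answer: -81768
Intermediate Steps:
o(N, V) = -8*V + 8*N
K = 81768 (K = 2 - (-78302 + (-8*415 + 8*(-18))) = 2 - (-78302 + (-3320 - 144)) = 2 - (-78302 - 3464) = 2 - 1*(-81766) = 2 + 81766 = 81768)
-K = -1*81768 = -81768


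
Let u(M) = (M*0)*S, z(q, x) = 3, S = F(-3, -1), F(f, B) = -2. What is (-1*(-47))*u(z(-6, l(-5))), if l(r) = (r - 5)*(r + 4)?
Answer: 0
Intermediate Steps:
S = -2
l(r) = (-5 + r)*(4 + r)
u(M) = 0 (u(M) = (M*0)*(-2) = 0*(-2) = 0)
(-1*(-47))*u(z(-6, l(-5))) = -1*(-47)*0 = 47*0 = 0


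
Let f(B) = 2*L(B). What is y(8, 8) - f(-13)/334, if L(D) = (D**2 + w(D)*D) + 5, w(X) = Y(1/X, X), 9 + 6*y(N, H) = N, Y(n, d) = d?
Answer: -2225/1002 ≈ -2.2206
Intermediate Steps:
y(N, H) = -3/2 + N/6
w(X) = X
L(D) = 5 + 2*D**2 (L(D) = (D**2 + D*D) + 5 = (D**2 + D**2) + 5 = 2*D**2 + 5 = 5 + 2*D**2)
f(B) = 10 + 4*B**2 (f(B) = 2*(5 + 2*B**2) = 10 + 4*B**2)
y(8, 8) - f(-13)/334 = (-3/2 + (1/6)*8) - (10 + 4*(-13)**2)/334 = (-3/2 + 4/3) - (10 + 4*169)/334 = -1/6 - (10 + 676)/334 = -1/6 - 686/334 = -1/6 - 1*343/167 = -1/6 - 343/167 = -2225/1002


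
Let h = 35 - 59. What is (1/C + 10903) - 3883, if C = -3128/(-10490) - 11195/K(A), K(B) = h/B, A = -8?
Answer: 412165826925/58713083 ≈ 7020.0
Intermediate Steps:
h = -24
K(B) = -24/B
C = -58713083/15735 (C = -3128/(-10490) - 11195/((-24/(-8))) = -3128*(-1/10490) - 11195/((-24*(-⅛))) = 1564/5245 - 11195/3 = -58713083/15735 ≈ -3731.4)
(1/C + 10903) - 3883 = (1/(-58713083/15735) + 10903) - 3883 = (-15735/58713083 + 10903) - 3883 = 640148728214/58713083 - 3883 = 412165826925/58713083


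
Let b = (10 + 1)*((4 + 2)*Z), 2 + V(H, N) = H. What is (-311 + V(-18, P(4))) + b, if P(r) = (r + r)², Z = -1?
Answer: -397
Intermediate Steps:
P(r) = 4*r² (P(r) = (2*r)² = 4*r²)
V(H, N) = -2 + H
b = -66 (b = (10 + 1)*((4 + 2)*(-1)) = 11*(6*(-1)) = 11*(-6) = -66)
(-311 + V(-18, P(4))) + b = (-311 + (-2 - 18)) - 66 = (-311 - 20) - 66 = -331 - 66 = -397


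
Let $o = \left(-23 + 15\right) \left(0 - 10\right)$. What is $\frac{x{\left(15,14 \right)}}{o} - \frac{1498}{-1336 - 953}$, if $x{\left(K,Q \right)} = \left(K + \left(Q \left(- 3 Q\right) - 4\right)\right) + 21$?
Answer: $- \frac{41173}{6540} \approx -6.2956$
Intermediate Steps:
$x{\left(K,Q \right)} = 17 + K - 3 Q^{2}$ ($x{\left(K,Q \right)} = \left(K - \left(4 + 3 Q^{2}\right)\right) + 21 = \left(-4 + K - 3 Q^{2}\right) + 21 = 17 + K - 3 Q^{2}$)
$o = 80$ ($o = \left(-8\right) \left(-10\right) = 80$)
$\frac{x{\left(15,14 \right)}}{o} - \frac{1498}{-1336 - 953} = \frac{17 + 15 - 3 \cdot 14^{2}}{80} - \frac{1498}{-1336 - 953} = \left(17 + 15 - 588\right) \frac{1}{80} - \frac{1498}{-2289} = \left(17 + 15 - 588\right) \frac{1}{80} - - \frac{214}{327} = \left(-556\right) \frac{1}{80} + \frac{214}{327} = - \frac{139}{20} + \frac{214}{327} = - \frac{41173}{6540}$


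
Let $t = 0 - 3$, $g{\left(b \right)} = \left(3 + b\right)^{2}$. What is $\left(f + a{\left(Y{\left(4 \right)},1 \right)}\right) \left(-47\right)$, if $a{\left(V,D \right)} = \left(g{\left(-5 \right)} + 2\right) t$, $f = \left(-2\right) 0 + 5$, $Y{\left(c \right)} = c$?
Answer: $611$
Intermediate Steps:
$f = 5$ ($f = 0 + 5 = 5$)
$t = -3$ ($t = 0 - 3 = -3$)
$a{\left(V,D \right)} = -18$ ($a{\left(V,D \right)} = \left(\left(3 - 5\right)^{2} + 2\right) \left(-3\right) = \left(\left(-2\right)^{2} + 2\right) \left(-3\right) = \left(4 + 2\right) \left(-3\right) = 6 \left(-3\right) = -18$)
$\left(f + a{\left(Y{\left(4 \right)},1 \right)}\right) \left(-47\right) = \left(5 - 18\right) \left(-47\right) = \left(-13\right) \left(-47\right) = 611$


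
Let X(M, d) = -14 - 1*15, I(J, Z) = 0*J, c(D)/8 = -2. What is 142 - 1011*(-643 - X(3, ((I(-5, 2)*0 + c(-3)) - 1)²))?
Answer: 620896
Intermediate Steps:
c(D) = -16 (c(D) = 8*(-2) = -16)
I(J, Z) = 0
X(M, d) = -29 (X(M, d) = -14 - 15 = -29)
142 - 1011*(-643 - X(3, ((I(-5, 2)*0 + c(-3)) - 1)²)) = 142 - 1011*(-643 - 1*(-29)) = 142 - 1011*(-643 + 29) = 142 - 1011*(-614) = 142 + 620754 = 620896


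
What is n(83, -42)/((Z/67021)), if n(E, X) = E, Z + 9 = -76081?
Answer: -5562743/76090 ≈ -73.107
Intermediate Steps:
Z = -76090 (Z = -9 - 76081 = -76090)
n(83, -42)/((Z/67021)) = 83/((-76090/67021)) = 83/((-76090*1/67021)) = 83/(-76090/67021) = 83*(-67021/76090) = -5562743/76090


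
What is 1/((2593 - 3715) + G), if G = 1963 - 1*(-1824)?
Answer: 1/2665 ≈ 0.00037523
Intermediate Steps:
G = 3787 (G = 1963 + 1824 = 3787)
1/((2593 - 3715) + G) = 1/((2593 - 3715) + 3787) = 1/(-1122 + 3787) = 1/2665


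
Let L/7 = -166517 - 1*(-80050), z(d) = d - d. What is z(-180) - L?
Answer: 605269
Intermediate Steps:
z(d) = 0
L = -605269 (L = 7*(-166517 - 1*(-80050)) = 7*(-166517 + 80050) = 7*(-86467) = -605269)
z(-180) - L = 0 - 1*(-605269) = 0 + 605269 = 605269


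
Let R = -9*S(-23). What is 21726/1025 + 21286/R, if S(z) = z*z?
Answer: 81619336/4880025 ≈ 16.725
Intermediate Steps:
S(z) = z²
R = -4761 (R = -9*(-23)² = -9*529 = -4761)
21726/1025 + 21286/R = 21726/1025 + 21286/(-4761) = 21726*(1/1025) + 21286*(-1/4761) = 21726/1025 - 21286/4761 = 81619336/4880025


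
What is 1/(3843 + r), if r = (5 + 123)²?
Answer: 1/20227 ≈ 4.9439e-5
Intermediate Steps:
r = 16384 (r = 128² = 16384)
1/(3843 + r) = 1/(3843 + 16384) = 1/20227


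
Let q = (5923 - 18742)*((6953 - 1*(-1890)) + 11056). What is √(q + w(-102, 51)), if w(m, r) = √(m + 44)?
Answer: √(-255085281 + I*√58) ≈ 0.e-4 + 15971.0*I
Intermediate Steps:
w(m, r) = √(44 + m)
q = -255085281 (q = -12819*((6953 + 1890) + 11056) = -12819*(8843 + 11056) = -12819*19899 = -255085281)
√(q + w(-102, 51)) = √(-255085281 + √(44 - 102)) = √(-255085281 + √(-58)) = √(-255085281 + I*√58)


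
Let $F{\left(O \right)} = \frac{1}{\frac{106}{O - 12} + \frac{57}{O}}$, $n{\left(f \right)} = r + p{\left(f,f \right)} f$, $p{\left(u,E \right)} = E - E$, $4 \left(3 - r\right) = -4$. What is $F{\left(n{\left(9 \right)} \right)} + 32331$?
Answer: $32332$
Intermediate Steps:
$r = 4$ ($r = 3 - -1 = 3 + 1 = 4$)
$p{\left(u,E \right)} = 0$
$n{\left(f \right)} = 4$ ($n{\left(f \right)} = 4 + 0 f = 4 + 0 = 4$)
$F{\left(O \right)} = \frac{1}{\frac{57}{O} + \frac{106}{-12 + O}}$ ($F{\left(O \right)} = \frac{1}{\frac{106}{-12 + O} + \frac{57}{O}} = \frac{1}{\frac{57}{O} + \frac{106}{-12 + O}}$)
$F{\left(n{\left(9 \right)} \right)} + 32331 = \frac{4 \left(-12 + 4\right)}{-684 + 163 \cdot 4} + 32331 = 4 \frac{1}{-684 + 652} \left(-8\right) + 32331 = 4 \frac{1}{-32} \left(-8\right) + 32331 = 4 \left(- \frac{1}{32}\right) \left(-8\right) + 32331 = 1 + 32331 = 32332$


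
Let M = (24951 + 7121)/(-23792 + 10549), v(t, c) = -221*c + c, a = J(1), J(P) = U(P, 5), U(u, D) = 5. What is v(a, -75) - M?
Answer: 11502188/697 ≈ 16502.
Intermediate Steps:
J(P) = 5
a = 5
v(t, c) = -220*c
M = -1688/697 (M = 32072/(-13243) = 32072*(-1/13243) = -1688/697 ≈ -2.4218)
v(a, -75) - M = -220*(-75) - 1*(-1688/697) = 16500 + 1688/697 = 11502188/697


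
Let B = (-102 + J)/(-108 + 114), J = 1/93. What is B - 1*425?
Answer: -246635/558 ≈ -442.00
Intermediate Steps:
J = 1/93 ≈ 0.010753
B = -9485/558 (B = (-102 + 1/93)/(-108 + 114) = -9485/93/6 = -9485/93*⅙ = -9485/558 ≈ -16.998)
B - 1*425 = -9485/558 - 1*425 = -9485/558 - 425 = -246635/558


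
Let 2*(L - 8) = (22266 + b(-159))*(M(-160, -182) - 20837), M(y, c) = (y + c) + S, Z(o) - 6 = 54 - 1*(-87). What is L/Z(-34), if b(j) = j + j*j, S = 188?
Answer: -497360746/147 ≈ -3.3834e+6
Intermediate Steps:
Z(o) = 147 (Z(o) = 6 + (54 - 1*(-87)) = 6 + (54 + 87) = 6 + 141 = 147)
b(j) = j + j²
M(y, c) = 188 + c + y (M(y, c) = (y + c) + 188 = (c + y) + 188 = 188 + c + y)
L = -497360746 (L = 8 + ((22266 - 159*(1 - 159))*((188 - 182 - 160) - 20837))/2 = 8 + ((22266 - 159*(-158))*(-154 - 20837))/2 = 8 + ((22266 + 25122)*(-20991))/2 = 8 + (47388*(-20991))/2 = 8 + (½)*(-994721508) = 8 - 497360754 = -497360746)
L/Z(-34) = -497360746/147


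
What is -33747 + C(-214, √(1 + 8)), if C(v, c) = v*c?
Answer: -34389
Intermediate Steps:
C(v, c) = c*v
-33747 + C(-214, √(1 + 8)) = -33747 + √(1 + 8)*(-214) = -33747 + √9*(-214) = -33747 + 3*(-214) = -33747 - 642 = -34389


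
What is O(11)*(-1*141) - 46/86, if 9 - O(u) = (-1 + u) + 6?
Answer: 42418/43 ≈ 986.46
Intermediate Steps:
O(u) = 4 - u (O(u) = 9 - ((-1 + u) + 6) = 9 - (5 + u) = 9 + (-5 - u) = 4 - u)
O(11)*(-1*141) - 46/86 = (4 - 1*11)*(-1*141) - 46/86 = (4 - 11)*(-141) - 46*1/86 = -7*(-141) - 23/43 = 987 - 23/43 = 42418/43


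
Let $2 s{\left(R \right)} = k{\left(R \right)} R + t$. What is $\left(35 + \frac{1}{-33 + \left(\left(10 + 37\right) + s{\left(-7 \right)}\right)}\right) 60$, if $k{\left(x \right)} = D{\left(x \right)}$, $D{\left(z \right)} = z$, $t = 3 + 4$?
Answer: $\frac{14710}{7} \approx 2101.4$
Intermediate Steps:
$t = 7$
$k{\left(x \right)} = x$
$s{\left(R \right)} = \frac{7}{2} + \frac{R^{2}}{2}$ ($s{\left(R \right)} = \frac{R R + 7}{2} = \frac{R^{2} + 7}{2} = \frac{7 + R^{2}}{2} = \frac{7}{2} + \frac{R^{2}}{2}$)
$\left(35 + \frac{1}{-33 + \left(\left(10 + 37\right) + s{\left(-7 \right)}\right)}\right) 60 = \left(35 + \frac{1}{-33 + \left(\left(10 + 37\right) + \left(\frac{7}{2} + \frac{\left(-7\right)^{2}}{2}\right)\right)}\right) 60 = \left(35 + \frac{1}{-33 + \left(47 + \left(\frac{7}{2} + \frac{1}{2} \cdot 49\right)\right)}\right) 60 = \left(35 + \frac{1}{-33 + \left(47 + \left(\frac{7}{2} + \frac{49}{2}\right)\right)}\right) 60 = \left(35 + \frac{1}{-33 + \left(47 + 28\right)}\right) 60 = \left(35 + \frac{1}{-33 + 75}\right) 60 = \left(35 + \frac{1}{42}\right) 60 = \frac{1471}{42} \cdot 60 = \frac{14710}{7}$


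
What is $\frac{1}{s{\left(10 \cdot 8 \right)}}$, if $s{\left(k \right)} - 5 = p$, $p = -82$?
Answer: $- \frac{1}{77} \approx -0.012987$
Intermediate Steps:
$s{\left(k \right)} = -77$ ($s{\left(k \right)} = 5 - 82 = -77$)
$\frac{1}{s{\left(10 \cdot 8 \right)}} = \frac{1}{-77} = - \frac{1}{77}$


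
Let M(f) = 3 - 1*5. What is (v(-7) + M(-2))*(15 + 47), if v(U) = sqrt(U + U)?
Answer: -124 + 62*I*sqrt(14) ≈ -124.0 + 231.98*I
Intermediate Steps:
M(f) = -2 (M(f) = 3 - 5 = -2)
v(U) = sqrt(2)*sqrt(U) (v(U) = sqrt(2*U) = sqrt(2)*sqrt(U))
(v(-7) + M(-2))*(15 + 47) = (sqrt(2)*sqrt(-7) - 2)*(15 + 47) = (sqrt(2)*(I*sqrt(7)) - 2)*62 = (I*sqrt(14) - 2)*62 = (-2 + I*sqrt(14))*62 = -124 + 62*I*sqrt(14)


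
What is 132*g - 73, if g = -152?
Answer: -20137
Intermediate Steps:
132*g - 73 = 132*(-152) - 73 = -20064 - 73 = -20137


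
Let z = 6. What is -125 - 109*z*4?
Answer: -2741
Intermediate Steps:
-125 - 109*z*4 = -125 - 654*4 = -125 - 109*24 = -125 - 2616 = -2741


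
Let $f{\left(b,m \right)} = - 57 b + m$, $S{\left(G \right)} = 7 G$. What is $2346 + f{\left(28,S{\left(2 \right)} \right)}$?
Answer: $764$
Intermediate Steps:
$f{\left(b,m \right)} = m - 57 b$
$2346 + f{\left(28,S{\left(2 \right)} \right)} = 2346 + \left(7 \cdot 2 - 1596\right) = 2346 + \left(14 - 1596\right) = 2346 - 1582 = 764$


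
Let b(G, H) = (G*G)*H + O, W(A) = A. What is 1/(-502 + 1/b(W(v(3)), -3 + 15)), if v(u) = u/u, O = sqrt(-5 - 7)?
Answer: 2*(-sqrt(3) + 6*I)/(-6023*I + 1004*sqrt(3)) ≈ -0.0019923 + 8.8144e-8*I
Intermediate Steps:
O = 2*I*sqrt(3) (O = sqrt(-12) = 2*I*sqrt(3) ≈ 3.4641*I)
v(u) = 1
b(G, H) = H*G**2 + 2*I*sqrt(3) (b(G, H) = (G*G)*H + 2*I*sqrt(3) = G**2*H + 2*I*sqrt(3) = H*G**2 + 2*I*sqrt(3))
1/(-502 + 1/b(W(v(3)), -3 + 15)) = 1/(-502 + 1/((-3 + 15)*1**2 + 2*I*sqrt(3))) = 1/(-502 + 1/(12*1 + 2*I*sqrt(3))) = 1/(-502 + 1/(12 + 2*I*sqrt(3)))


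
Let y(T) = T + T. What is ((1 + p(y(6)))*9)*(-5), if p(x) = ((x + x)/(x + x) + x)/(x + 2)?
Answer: -1215/14 ≈ -86.786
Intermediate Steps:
y(T) = 2*T
p(x) = (1 + x)/(2 + x) (p(x) = ((2*x)/((2*x)) + x)/(2 + x) = ((2*x)*(1/(2*x)) + x)/(2 + x) = (1 + x)/(2 + x))
((1 + p(y(6)))*9)*(-5) = ((1 + (1 + 2*6)/(2 + 2*6))*9)*(-5) = ((1 + (1 + 12)/(2 + 12))*9)*(-5) = ((1 + 13/14)*9)*(-5) = ((27/14)*9)*(-5) = (243/14)*(-5) = -1215/14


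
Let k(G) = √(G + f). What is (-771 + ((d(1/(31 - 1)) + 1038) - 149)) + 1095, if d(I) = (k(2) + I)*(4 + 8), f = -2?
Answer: 6067/5 ≈ 1213.4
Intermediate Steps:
k(G) = √(-2 + G) (k(G) = √(G - 2) = √(-2 + G))
d(I) = 12*I (d(I) = (√(-2 + 2) + I)*(4 + 8) = (√0 + I)*12 = (0 + I)*12 = I*12 = 12*I)
(-771 + ((d(1/(31 - 1)) + 1038) - 149)) + 1095 = (-771 + ((12/(31 - 1) + 1038) - 149)) + 1095 = (-771 + ((12/30 + 1038) - 149)) + 1095 = (-771 + ((12*(1/30) + 1038) - 149)) + 1095 = (-771 + ((⅖ + 1038) - 149)) + 1095 = (-771 + (5192/5 - 149)) + 1095 = (-771 + 4447/5) + 1095 = 592/5 + 1095 = 6067/5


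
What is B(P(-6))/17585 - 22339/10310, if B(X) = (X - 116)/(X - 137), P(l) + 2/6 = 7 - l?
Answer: -29304576879/13525080710 ≈ -2.1667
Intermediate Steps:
P(l) = 20/3 - l (P(l) = -1/3 + (7 - l) = 20/3 - l)
B(X) = (-116 + X)/(-137 + X)
B(P(-6))/17585 - 22339/10310 = ((-116 + (20/3 - 1*(-6)))/(-137 + (20/3 - 1*(-6))))/17585 - 22339/10310 = ((-116 + (20/3 + 6))/(-137 + (20/3 + 6)))*(1/17585) - 22339*1/10310 = ((-116 + 38/3)/(-137 + 38/3))*(1/17585) - 22339/10310 = (-310/3/(-373/3))*(1/17585) - 22339/10310 = -3/373*(-310/3)*(1/17585) - 22339/10310 = (310/373)*(1/17585) - 22339/10310 = 62/1311841 - 22339/10310 = -29304576879/13525080710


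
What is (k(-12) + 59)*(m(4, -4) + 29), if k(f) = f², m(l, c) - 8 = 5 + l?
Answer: 9338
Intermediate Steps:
m(l, c) = 13 + l (m(l, c) = 8 + (5 + l) = 13 + l)
(k(-12) + 59)*(m(4, -4) + 29) = ((-12)² + 59)*((13 + 4) + 29) = (144 + 59)*(17 + 29) = 203*46 = 9338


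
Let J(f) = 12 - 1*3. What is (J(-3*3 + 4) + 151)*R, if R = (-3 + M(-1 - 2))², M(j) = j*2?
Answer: 12960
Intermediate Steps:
J(f) = 9 (J(f) = 12 - 3 = 9)
M(j) = 2*j
R = 81 (R = (-3 + 2*(-1 - 2))² = (-3 + 2*(-3))² = (-3 - 6)² = (-9)² = 81)
(J(-3*3 + 4) + 151)*R = (9 + 151)*81 = 160*81 = 12960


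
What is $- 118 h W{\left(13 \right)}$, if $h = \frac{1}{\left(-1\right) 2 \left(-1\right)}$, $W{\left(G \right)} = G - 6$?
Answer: $-413$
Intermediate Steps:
$W{\left(G \right)} = -6 + G$
$h = \frac{1}{2}$ ($h = \frac{1}{\left(-2\right) \left(-1\right)} = \frac{1}{2} \approx 0.5$)
$- 118 h W{\left(13 \right)} = \left(-118\right) \frac{1}{2} \left(-6 + 13\right) = \left(-59\right) 7 = -413$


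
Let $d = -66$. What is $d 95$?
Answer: $-6270$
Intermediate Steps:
$d 95 = \left(-66\right) 95 = -6270$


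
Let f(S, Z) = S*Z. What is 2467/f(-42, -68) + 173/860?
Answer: 653927/614040 ≈ 1.0650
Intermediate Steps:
2467/f(-42, -68) + 173/860 = 2467/((-42*(-68))) + 173/860 = 2467/2856 + 173*(1/860) = 2467*(1/2856) + 173/860 = 2467/2856 + 173/860 = 653927/614040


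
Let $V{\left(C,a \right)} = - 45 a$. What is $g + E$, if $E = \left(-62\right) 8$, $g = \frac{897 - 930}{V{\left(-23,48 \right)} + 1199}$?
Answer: $- \frac{476623}{961} \approx -495.97$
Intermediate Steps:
$g = \frac{33}{961}$ ($g = \frac{897 - 930}{\left(-45\right) 48 + 1199} = - \frac{33}{-2160 + 1199} = - \frac{33}{-961} = \left(-33\right) \left(- \frac{1}{961}\right) = \frac{33}{961} \approx 0.034339$)
$E = -496$
$g + E = \frac{33}{961} - 496 = - \frac{476623}{961}$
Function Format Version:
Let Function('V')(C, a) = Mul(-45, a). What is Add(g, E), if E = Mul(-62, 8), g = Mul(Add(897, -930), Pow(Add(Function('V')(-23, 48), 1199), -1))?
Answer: Rational(-476623, 961) ≈ -495.97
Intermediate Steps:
g = Rational(33, 961) (g = Mul(Add(897, -930), Pow(Add(Mul(-45, 48), 1199), -1)) = Mul(-33, Pow(Add(-2160, 1199), -1)) = Mul(-33, Pow(-961, -1)) = Mul(-33, Rational(-1, 961)) = Rational(33, 961) ≈ 0.034339)
E = -496
Add(g, E) = Add(Rational(33, 961), -496) = Rational(-476623, 961)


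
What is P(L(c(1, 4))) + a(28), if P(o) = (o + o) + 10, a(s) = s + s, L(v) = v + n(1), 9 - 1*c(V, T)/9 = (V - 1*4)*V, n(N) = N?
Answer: 284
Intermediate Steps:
c(V, T) = 81 - 9*V*(-4 + V) (c(V, T) = 81 - 9*(V - 1*4)*V = 81 - 9*(V - 4)*V = 81 - 9*(-4 + V)*V = 81 - 9*V*(-4 + V))
L(v) = 1 + v (L(v) = v + 1 = 1 + v)
a(s) = 2*s
P(o) = 10 + 2*o (P(o) = 2*o + 10 = 10 + 2*o)
P(L(c(1, 4))) + a(28) = (10 + 2*(1 + (81 - 9*1² + 36*1))) + 2*28 = (10 + 2*(1 + (81 - 9*1 + 36))) + 56 = (10 + 2*(1 + (81 - 9 + 36))) + 56 = (10 + 2*(1 + 108)) + 56 = (10 + 2*109) + 56 = (10 + 218) + 56 = 228 + 56 = 284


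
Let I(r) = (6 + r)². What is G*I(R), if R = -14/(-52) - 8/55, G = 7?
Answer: 536795343/2044900 ≈ 262.50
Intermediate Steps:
R = 177/1430 (R = -14*(-1/52) - 8*1/55 = 7/26 - 8/55 = 177/1430 ≈ 0.12378)
G*I(R) = 7*(6 + 177/1430)² = 7*(8757/1430)² = 7*(76685049/2044900) = 536795343/2044900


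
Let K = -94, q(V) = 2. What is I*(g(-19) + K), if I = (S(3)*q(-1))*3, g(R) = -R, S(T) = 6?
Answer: -2700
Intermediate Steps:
I = 36 (I = (6*2)*3 = 12*3 = 36)
I*(g(-19) + K) = 36*(-1*(-19) - 94) = 36*(19 - 94) = 36*(-75) = -2700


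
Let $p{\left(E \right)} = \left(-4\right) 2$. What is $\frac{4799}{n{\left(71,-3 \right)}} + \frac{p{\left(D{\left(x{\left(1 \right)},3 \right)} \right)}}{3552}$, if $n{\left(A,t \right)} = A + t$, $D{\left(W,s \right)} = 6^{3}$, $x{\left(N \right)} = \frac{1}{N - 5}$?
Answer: $\frac{133168}{1887} \approx 70.571$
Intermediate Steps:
$x{\left(N \right)} = \frac{1}{-5 + N}$
$D{\left(W,s \right)} = 216$
$p{\left(E \right)} = -8$
$\frac{4799}{n{\left(71,-3 \right)}} + \frac{p{\left(D{\left(x{\left(1 \right)},3 \right)} \right)}}{3552} = \frac{4799}{71 - 3} - \frac{8}{3552} = \frac{4799}{68} - \frac{1}{444} = \frac{133168}{1887}$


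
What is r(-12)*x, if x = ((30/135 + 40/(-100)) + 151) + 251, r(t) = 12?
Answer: 72328/15 ≈ 4821.9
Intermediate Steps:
x = 18082/45 (x = ((30*(1/135) + 40*(-1/100)) + 151) + 251 = ((2/9 - ⅖) + 151) + 251 = (-8/45 + 151) + 251 = 6787/45 + 251 = 18082/45 ≈ 401.82)
r(-12)*x = 12*(18082/45) = 72328/15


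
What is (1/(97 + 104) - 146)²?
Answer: 861129025/40401 ≈ 21315.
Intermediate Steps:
(1/(97 + 104) - 146)² = (1/201 - 146)² = (-29345/201)² = 861129025/40401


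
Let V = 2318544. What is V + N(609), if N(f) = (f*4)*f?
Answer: 3802068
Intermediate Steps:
N(f) = 4*f² (N(f) = (4*f)*f = 4*f²)
V + N(609) = 2318544 + 4*609² = 2318544 + 4*370881 = 2318544 + 1483524 = 3802068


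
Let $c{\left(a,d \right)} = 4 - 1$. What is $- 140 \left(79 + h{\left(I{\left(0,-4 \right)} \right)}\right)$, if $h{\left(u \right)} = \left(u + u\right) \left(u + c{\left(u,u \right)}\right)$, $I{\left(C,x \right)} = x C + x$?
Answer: $-12180$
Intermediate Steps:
$c{\left(a,d \right)} = 3$
$I{\left(C,x \right)} = x + C x$ ($I{\left(C,x \right)} = C x + x = x + C x$)
$h{\left(u \right)} = 2 u \left(3 + u\right)$ ($h{\left(u \right)} = \left(u + u\right) \left(u + 3\right) = 2 u \left(3 + u\right)$)
$- 140 \left(79 + h{\left(I{\left(0,-4 \right)} \right)}\right) = - 140 \left(79 + 2 \left(- 4 \left(1 + 0\right)\right) \left(3 - 4 \left(1 + 0\right)\right)\right) = - 140 \left(79 + 2 \left(\left(-4\right) 1\right) \left(3 - 4\right)\right) = - 140 \left(79 + 2 \left(-4\right) \left(3 - 4\right)\right) = - 140 \left(79 + 2 \left(-4\right) \left(-1\right)\right) = - 140 \left(79 + 8\right) = \left(-140\right) 87 = -12180$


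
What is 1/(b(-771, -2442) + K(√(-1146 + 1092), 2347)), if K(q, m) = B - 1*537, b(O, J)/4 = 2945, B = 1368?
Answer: 1/12611 ≈ 7.9296e-5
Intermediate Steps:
b(O, J) = 11780 (b(O, J) = 4*2945 = 11780)
K(q, m) = 831 (K(q, m) = 1368 - 1*537 = 1368 - 537 = 831)
1/(b(-771, -2442) + K(√(-1146 + 1092), 2347)) = 1/(11780 + 831) = 1/12611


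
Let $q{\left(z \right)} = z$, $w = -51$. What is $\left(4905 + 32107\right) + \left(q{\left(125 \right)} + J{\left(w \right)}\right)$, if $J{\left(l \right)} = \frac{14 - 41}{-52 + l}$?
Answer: $\frac{3825138}{103} \approx 37137.0$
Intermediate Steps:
$J{\left(l \right)} = - \frac{27}{-52 + l}$
$\left(4905 + 32107\right) + \left(q{\left(125 \right)} + J{\left(w \right)}\right) = \left(4905 + 32107\right) + \left(125 - \frac{27}{-52 - 51}\right) = 37012 + \left(125 - \frac{27}{-103}\right) = 37012 + \left(125 - - \frac{27}{103}\right) = 37012 + \left(125 + \frac{27}{103}\right) = 37012 + \frac{12902}{103} = \frac{3825138}{103}$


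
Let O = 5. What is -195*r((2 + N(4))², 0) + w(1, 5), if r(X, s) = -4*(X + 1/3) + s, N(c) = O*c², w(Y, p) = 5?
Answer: 5244985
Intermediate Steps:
N(c) = 5*c²
r(X, s) = -4/3 + s - 4*X (r(X, s) = -4*(X + ⅓) + s = -4*(⅓ + X) + s = (-4/3 - 4*X) + s = -4/3 + s - 4*X)
-195*r((2 + N(4))², 0) + w(1, 5) = -195*(-4/3 + 0 - 4*(2 + 5*4²)²) + 5 = -195*(-4/3 + 0 - 4*(2 + 5*16)²) + 5 = -195*(-4/3 + 0 - 4*(2 + 80)²) + 5 = -195*(-4/3 + 0 - 4*82²) + 5 = -195*(-4/3 + 0 - 4*6724) + 5 = -195*(-4/3 + 0 - 26896) + 5 = -195*(-80692/3) + 5 = 5244980 + 5 = 5244985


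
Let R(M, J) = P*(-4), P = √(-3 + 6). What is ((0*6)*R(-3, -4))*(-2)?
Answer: 0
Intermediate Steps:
P = √3 ≈ 1.7320
R(M, J) = -4*√3 (R(M, J) = √3*(-4) = -4*√3)
((0*6)*R(-3, -4))*(-2) = ((0*6)*(-4*√3))*(-2) = (0*(-4*√3))*(-2) = 0*(-2) = 0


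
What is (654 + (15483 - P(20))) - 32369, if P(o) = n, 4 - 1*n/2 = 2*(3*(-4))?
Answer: -16288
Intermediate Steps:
n = 56 (n = 8 - 4*3*(-4) = 8 - 4*(-12) = 8 - 2*(-24) = 8 + 48 = 56)
P(o) = 56
(654 + (15483 - P(20))) - 32369 = (654 + (15483 - 1*56)) - 32369 = (654 + (15483 - 56)) - 32369 = (654 + 15427) - 32369 = 16081 - 32369 = -16288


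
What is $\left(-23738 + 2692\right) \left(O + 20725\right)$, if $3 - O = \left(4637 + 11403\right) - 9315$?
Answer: $-294707138$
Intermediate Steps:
$O = -6722$ ($O = 3 - \left(\left(4637 + 11403\right) - 9315\right) = 3 - \left(16040 - 9315\right) = 3 - 6725 = -6722$)
$\left(-23738 + 2692\right) \left(O + 20725\right) = \left(-23738 + 2692\right) \left(-6722 + 20725\right) = \left(-21046\right) 14003 = -294707138$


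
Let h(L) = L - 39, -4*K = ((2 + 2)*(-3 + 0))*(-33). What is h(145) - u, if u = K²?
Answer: -9695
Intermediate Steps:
K = -99 (K = -(2 + 2)*(-3 + 0)*(-33)/4 = -4*(-3)*(-33)/4 = -(-3)*(-33) = -¼*396 = -99)
u = 9801 (u = (-99)² = 9801)
h(L) = -39 + L
h(145) - u = (-39 + 145) - 1*9801 = 106 - 9801 = -9695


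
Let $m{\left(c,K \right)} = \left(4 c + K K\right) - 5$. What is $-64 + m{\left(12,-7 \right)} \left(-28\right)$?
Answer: $-2640$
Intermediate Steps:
$m{\left(c,K \right)} = -5 + K^{2} + 4 c$ ($m{\left(c,K \right)} = \left(4 c + K^{2}\right) - 5 = \left(K^{2} + 4 c\right) - 5 = -5 + K^{2} + 4 c$)
$-64 + m{\left(12,-7 \right)} \left(-28\right) = -64 + \left(-5 + \left(-7\right)^{2} + 4 \cdot 12\right) \left(-28\right) = -64 + \left(-5 + 49 + 48\right) \left(-28\right) = -64 + 92 \left(-28\right) = -64 - 2576 = -2640$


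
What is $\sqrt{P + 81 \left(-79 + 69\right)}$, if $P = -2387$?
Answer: $i \sqrt{3197} \approx 56.542 i$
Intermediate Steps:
$\sqrt{P + 81 \left(-79 + 69\right)} = \sqrt{-2387 + 81 \left(-79 + 69\right)} = \sqrt{-2387 + 81 \left(-10\right)} = \sqrt{-2387 - 810} = \sqrt{-3197} = i \sqrt{3197}$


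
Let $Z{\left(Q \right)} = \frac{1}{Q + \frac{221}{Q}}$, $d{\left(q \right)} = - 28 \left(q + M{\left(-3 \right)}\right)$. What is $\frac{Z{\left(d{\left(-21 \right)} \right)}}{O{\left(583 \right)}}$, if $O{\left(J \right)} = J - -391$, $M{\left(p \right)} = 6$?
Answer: $\frac{210}{86014427} \approx 2.4415 \cdot 10^{-6}$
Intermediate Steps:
$d{\left(q \right)} = -168 - 28 q$ ($d{\left(q \right)} = - 28 \left(q + 6\right) = - 28 \left(6 + q\right) = -168 - 28 q$)
$O{\left(J \right)} = 391 + J$ ($O{\left(J \right)} = J + 391 = 391 + J$)
$\frac{Z{\left(d{\left(-21 \right)} \right)}}{O{\left(583 \right)}} = \frac{\left(-168 - -588\right) \frac{1}{221 + \left(-168 - -588\right)^{2}}}{391 + 583} = \frac{\left(-168 + 588\right) \frac{1}{221 + \left(-168 + 588\right)^{2}}}{974} = \frac{420}{221 + 420^{2}} \cdot \frac{1}{974} = \frac{420}{221 + 176400} \cdot \frac{1}{974} = \frac{420}{176621} \cdot \frac{1}{974} = \frac{210}{86014427}$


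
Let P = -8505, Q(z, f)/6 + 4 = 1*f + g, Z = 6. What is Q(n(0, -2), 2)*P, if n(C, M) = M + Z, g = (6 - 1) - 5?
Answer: 102060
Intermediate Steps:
g = 0 (g = 5 - 5 = 0)
n(C, M) = 6 + M (n(C, M) = M + 6 = 6 + M)
Q(z, f) = -24 + 6*f (Q(z, f) = -24 + 6*(1*f + 0) = -24 + 6*(f + 0) = -24 + 6*f)
Q(n(0, -2), 2)*P = (-24 + 6*2)*(-8505) = (-24 + 12)*(-8505) = -12*(-8505) = 102060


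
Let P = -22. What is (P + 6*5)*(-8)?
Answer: -64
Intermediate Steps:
(P + 6*5)*(-8) = (-22 + 6*5)*(-8) = (-22 + 30)*(-8) = 8*(-8) = -64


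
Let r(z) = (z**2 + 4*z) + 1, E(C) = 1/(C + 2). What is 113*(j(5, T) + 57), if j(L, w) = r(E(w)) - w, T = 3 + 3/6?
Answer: 1511149/242 ≈ 6244.4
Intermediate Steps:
T = 7/2 (T = 3 + 3*(1/6) = 3 + 1/2 = 7/2 ≈ 3.5000)
E(C) = 1/(2 + C)
r(z) = 1 + z**2 + 4*z
j(L, w) = 1 + (2 + w)**(-2) - w + 4/(2 + w) (j(L, w) = (1 + (1/(2 + w))**2 + 4/(2 + w)) - w = (1 + (2 + w)**(-2) + 4/(2 + w)) - w = 1 + (2 + w)**(-2) - w + 4/(2 + w))
113*(j(5, T) + 57) = 113*((13 - (7/2)**3 - 3*(7/2)**2 + 4*(7/2))/(4 + (7/2)**2 + 4*(7/2)) + 57) = 113*((13 - 1*343/8 - 3*49/4 + 14)/(4 + 49/4 + 14) + 57) = 113*((13 - 343/8 - 147/4 + 14)/(121/4) + 57) = 113*((4/121)*(-421/8) + 57) = 113*(-421/242 + 57) = 113*(13373/242) = 1511149/242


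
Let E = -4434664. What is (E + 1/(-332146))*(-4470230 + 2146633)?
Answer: 3422555931156875165/332146 ≈ 1.0304e+13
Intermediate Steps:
(E + 1/(-332146))*(-4470230 + 2146633) = (-4434664 + 1/(-332146))*(-4470230 + 2146633) = (-4434664 - 1/332146)*(-2323597) = -1472955908945/332146*(-2323597) = 3422555931156875165/332146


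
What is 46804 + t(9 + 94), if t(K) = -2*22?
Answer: 46760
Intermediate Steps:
t(K) = -44
46804 + t(9 + 94) = 46804 - 44 = 46760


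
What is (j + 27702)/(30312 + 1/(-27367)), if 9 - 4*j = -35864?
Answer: 4014218927/3318194012 ≈ 1.2098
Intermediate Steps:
j = 35873/4 (j = 9/4 - 1/4*(-35864) = 9/4 + 8966 = 35873/4 ≈ 8968.3)
(j + 27702)/(30312 + 1/(-27367)) = (35873/4 + 27702)/(30312 + 1/(-27367)) = 146681/(4*(30312 - 1/27367)) = 146681/(4*(829548503/27367)) = (146681/4)*(27367/829548503) = 4014218927/3318194012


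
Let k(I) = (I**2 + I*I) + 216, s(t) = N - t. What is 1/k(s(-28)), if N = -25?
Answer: 1/234 ≈ 0.0042735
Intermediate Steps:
s(t) = -25 - t
k(I) = 216 + 2*I**2 (k(I) = (I**2 + I**2) + 216 = 2*I**2 + 216 = 216 + 2*I**2)
1/k(s(-28)) = 1/(216 + 2*(-25 - 1*(-28))**2) = 1/(216 + 2*(-25 + 28)**2) = 1/(216 + 2*3**2) = 1/(216 + 2*9) = 1/(216 + 18) = 1/234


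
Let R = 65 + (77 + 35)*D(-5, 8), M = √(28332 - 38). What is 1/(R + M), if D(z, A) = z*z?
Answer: 2865/8179931 - √28294/8179931 ≈ 0.00032968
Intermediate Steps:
D(z, A) = z²
M = √28294 ≈ 168.21
R = 2865 (R = 65 + (77 + 35)*(-5)² = 65 + 112*25 = 65 + 2800 = 2865)
1/(R + M) = 1/(2865 + √28294)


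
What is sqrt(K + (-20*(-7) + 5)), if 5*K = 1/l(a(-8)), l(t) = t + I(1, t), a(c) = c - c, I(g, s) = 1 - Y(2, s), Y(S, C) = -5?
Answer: sqrt(130530)/30 ≈ 12.043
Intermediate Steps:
I(g, s) = 6 (I(g, s) = 1 - 1*(-5) = 1 + 5 = 6)
a(c) = 0
l(t) = 6 + t (l(t) = t + 6 = 6 + t)
K = 1/30 (K = 1/(5*(6 + 0)) = (1/5)/6 = (1/5)*(1/6) = 1/30 ≈ 0.033333)
sqrt(K + (-20*(-7) + 5)) = sqrt(1/30 + (-20*(-7) + 5)) = sqrt(1/30 + (140 + 5)) = sqrt(1/30 + 145) = sqrt(4351/30) = sqrt(130530)/30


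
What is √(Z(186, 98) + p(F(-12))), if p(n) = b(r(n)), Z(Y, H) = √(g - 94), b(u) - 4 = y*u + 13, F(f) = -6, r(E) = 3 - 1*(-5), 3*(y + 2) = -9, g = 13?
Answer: √(-23 + 9*I) ≈ 0.92146 + 4.8836*I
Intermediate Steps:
y = -5 (y = -2 + (⅓)*(-9) = -2 - 3 = -5)
r(E) = 8 (r(E) = 3 + 5 = 8)
b(u) = 17 - 5*u (b(u) = 4 + (-5*u + 13) = 4 + (13 - 5*u) = 17 - 5*u)
Z(Y, H) = 9*I (Z(Y, H) = √(13 - 94) = √(-81) = 9*I)
p(n) = -23 (p(n) = 17 - 5*8 = 17 - 40 = -23)
√(Z(186, 98) + p(F(-12))) = √(9*I - 23) = √(-23 + 9*I)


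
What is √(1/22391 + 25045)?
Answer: 2*√3139120776759/22391 ≈ 158.26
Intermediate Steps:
√(1/22391 + 25045) = √(560782596/22391) = 2*√3139120776759/22391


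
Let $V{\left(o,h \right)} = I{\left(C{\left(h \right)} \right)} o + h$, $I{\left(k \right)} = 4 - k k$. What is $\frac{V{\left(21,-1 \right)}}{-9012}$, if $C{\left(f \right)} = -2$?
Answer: $\frac{1}{9012} \approx 0.00011096$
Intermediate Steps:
$I{\left(k \right)} = 4 - k^{2}$
$V{\left(o,h \right)} = h$ ($V{\left(o,h \right)} = \left(4 - \left(-2\right)^{2}\right) o + h = \left(4 - 4\right) o + h = 0 o + h = 0 + h = h$)
$\frac{V{\left(21,-1 \right)}}{-9012} = - \frac{1}{-9012} = \left(-1\right) \left(- \frac{1}{9012}\right) = \frac{1}{9012}$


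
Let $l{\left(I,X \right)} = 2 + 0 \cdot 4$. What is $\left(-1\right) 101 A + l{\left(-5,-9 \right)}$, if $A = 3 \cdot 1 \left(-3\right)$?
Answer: $911$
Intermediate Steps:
$l{\left(I,X \right)} = 2$ ($l{\left(I,X \right)} = 2 + 0 = 2$)
$A = -9$ ($A = 3 \left(-3\right) = -9$)
$\left(-1\right) 101 A + l{\left(-5,-9 \right)} = \left(-1\right) 101 \left(-9\right) + 2 = \left(-101\right) \left(-9\right) + 2 = 909 + 2 = 911$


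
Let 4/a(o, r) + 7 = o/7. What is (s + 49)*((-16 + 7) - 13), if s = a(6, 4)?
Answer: -45738/43 ≈ -1063.7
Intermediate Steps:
a(o, r) = 4/(-7 + o/7)
s = -28/43 (s = 28/(-49 + 6) = 28/(-43) = 28*(-1/43) = -28/43 ≈ -0.65116)
(s + 49)*((-16 + 7) - 13) = (-28/43 + 49)*((-16 + 7) - 13) = 2079*(-9 - 13)/43 = (2079/43)*(-22) = -45738/43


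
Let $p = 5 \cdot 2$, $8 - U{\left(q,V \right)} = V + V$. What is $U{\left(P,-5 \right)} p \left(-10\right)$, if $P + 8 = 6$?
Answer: $-1800$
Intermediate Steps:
$P = -2$ ($P = -8 + 6 = -2$)
$U{\left(q,V \right)} = 8 - 2 V$ ($U{\left(q,V \right)} = 8 - \left(V + V\right) = 8 - 2 V$)
$p = 10$
$U{\left(P,-5 \right)} p \left(-10\right) = \left(8 - -10\right) 10 \left(-10\right) = \left(8 + 10\right) 10 \left(-10\right) = 18 \cdot 10 \left(-10\right) = 180 \left(-10\right) = -1800$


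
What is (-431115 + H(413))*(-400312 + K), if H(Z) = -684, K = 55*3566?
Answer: 88165583418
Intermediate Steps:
K = 196130
(-431115 + H(413))*(-400312 + K) = (-431115 - 684)*(-400312 + 196130) = -431799*(-204182) = 88165583418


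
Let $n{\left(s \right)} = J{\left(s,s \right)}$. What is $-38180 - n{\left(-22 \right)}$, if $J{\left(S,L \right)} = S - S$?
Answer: $-38180$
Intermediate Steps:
$J{\left(S,L \right)} = 0$
$n{\left(s \right)} = 0$
$-38180 - n{\left(-22 \right)} = -38180 - 0 = -38180 + 0 = -38180$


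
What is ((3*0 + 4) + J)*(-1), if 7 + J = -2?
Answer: 5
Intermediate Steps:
J = -9 (J = -7 - 2 = -9)
((3*0 + 4) + J)*(-1) = ((3*0 + 4) - 9)*(-1) = ((0 + 4) - 9)*(-1) = (4 - 9)*(-1) = -5*(-1) = 5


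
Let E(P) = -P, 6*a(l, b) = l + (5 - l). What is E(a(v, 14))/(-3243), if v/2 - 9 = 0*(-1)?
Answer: 5/19458 ≈ 0.00025696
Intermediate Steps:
v = 18 (v = 18 + 2*(0*(-1)) = 18 + 2*0 = 18 + 0 = 18)
a(l, b) = ⅚ (a(l, b) = (l + (5 - l))/6 = (⅙)*5 = ⅚)
E(a(v, 14))/(-3243) = -1*⅚/(-3243) = -⅚*(-1/3243) = 5/19458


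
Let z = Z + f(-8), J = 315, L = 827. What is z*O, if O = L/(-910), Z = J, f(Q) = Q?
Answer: -253889/910 ≈ -279.00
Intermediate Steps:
Z = 315
z = 307 (z = 315 - 8 = 307)
O = -827/910 (O = 827/(-910) = 827*(-1/910) = -827/910 ≈ -0.90879)
z*O = 307*(-827/910) = -253889/910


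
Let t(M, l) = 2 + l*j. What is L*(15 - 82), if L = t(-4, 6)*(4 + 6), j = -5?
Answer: 18760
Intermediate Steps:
t(M, l) = 2 - 5*l (t(M, l) = 2 + l*(-5) = 2 - 5*l)
L = -280 (L = (2 - 5*6)*(4 + 6) = (2 - 30)*10 = -28*10 = -280)
L*(15 - 82) = -280*(15 - 82) = -280*(-67) = 18760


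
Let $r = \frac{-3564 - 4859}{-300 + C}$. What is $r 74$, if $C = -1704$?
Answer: $\frac{311651}{1002} \approx 311.03$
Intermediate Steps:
$r = \frac{8423}{2004}$ ($r = \frac{-3564 - 4859}{-300 - 1704} = - \frac{8423}{-2004} = \left(-8423\right) \left(- \frac{1}{2004}\right) = \frac{8423}{2004} \approx 4.2031$)
$r 74 = \frac{8423}{2004} \cdot 74 = \frac{311651}{1002}$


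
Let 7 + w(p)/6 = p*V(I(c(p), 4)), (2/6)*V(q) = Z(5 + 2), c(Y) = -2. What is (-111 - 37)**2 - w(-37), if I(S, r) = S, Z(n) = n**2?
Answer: 54580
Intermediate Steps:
V(q) = 147 (V(q) = 3*(5 + 2)**2 = 3*7**2 = 3*49 = 147)
w(p) = -42 + 882*p (w(p) = -42 + 6*(p*147) = -42 + 6*(147*p) = -42 + 882*p)
(-111 - 37)**2 - w(-37) = (-111 - 37)**2 - (-42 + 882*(-37)) = (-148)**2 - (-42 - 32634) = 21904 - 1*(-32676) = 21904 + 32676 = 54580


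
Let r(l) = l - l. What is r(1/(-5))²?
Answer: 0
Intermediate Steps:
r(l) = 0
r(1/(-5))² = 0² = 0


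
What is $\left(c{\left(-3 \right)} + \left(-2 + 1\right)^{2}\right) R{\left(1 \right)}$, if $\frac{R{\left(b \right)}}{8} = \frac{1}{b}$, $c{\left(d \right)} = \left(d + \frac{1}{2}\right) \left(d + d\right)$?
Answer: $128$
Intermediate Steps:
$c{\left(d \right)} = 2 d \left(\frac{1}{2} + d\right)$ ($c{\left(d \right)} = \left(d + \frac{1}{2}\right) 2 d = \left(\frac{1}{2} + d\right) 2 d = 2 d \left(\frac{1}{2} + d\right)$)
$R{\left(b \right)} = \frac{8}{b}$
$\left(c{\left(-3 \right)} + \left(-2 + 1\right)^{2}\right) R{\left(1 \right)} = \left(- 3 \left(1 + 2 \left(-3\right)\right) + \left(-2 + 1\right)^{2}\right) \frac{8}{1} = \left(- 3 \left(1 - 6\right) + \left(-1\right)^{2}\right) 8 \cdot 1 = \left(\left(-3\right) \left(-5\right) + 1\right) 8 = \left(15 + 1\right) 8 = 16 \cdot 8 = 128$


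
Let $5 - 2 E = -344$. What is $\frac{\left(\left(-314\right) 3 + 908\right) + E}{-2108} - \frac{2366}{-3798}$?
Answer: $\frac{4453909}{8006184} \approx 0.55631$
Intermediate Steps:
$E = \frac{349}{2}$ ($E = \frac{5}{2} - -172 = \frac{5}{2} + 172 = \frac{349}{2} \approx 174.5$)
$\frac{\left(\left(-314\right) 3 + 908\right) + E}{-2108} - \frac{2366}{-3798} = \frac{\left(\left(-314\right) 3 + 908\right) + \frac{349}{2}}{-2108} - \frac{2366}{-3798} = \left(\left(-942 + 908\right) + \frac{349}{2}\right) \left(- \frac{1}{2108}\right) - - \frac{1183}{1899} = \left(-34 + \frac{349}{2}\right) \left(- \frac{1}{2108}\right) + \frac{1183}{1899} = \frac{281}{2} \left(- \frac{1}{2108}\right) + \frac{1183}{1899} = - \frac{281}{4216} + \frac{1183}{1899} = \frac{4453909}{8006184}$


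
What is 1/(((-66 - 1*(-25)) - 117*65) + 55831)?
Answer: 1/48185 ≈ 2.0753e-5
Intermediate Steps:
1/(((-66 - 1*(-25)) - 117*65) + 55831) = 1/(((-66 + 25) - 7605) + 55831) = 1/((-41 - 7605) + 55831) = 1/(-7646 + 55831) = 1/48185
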